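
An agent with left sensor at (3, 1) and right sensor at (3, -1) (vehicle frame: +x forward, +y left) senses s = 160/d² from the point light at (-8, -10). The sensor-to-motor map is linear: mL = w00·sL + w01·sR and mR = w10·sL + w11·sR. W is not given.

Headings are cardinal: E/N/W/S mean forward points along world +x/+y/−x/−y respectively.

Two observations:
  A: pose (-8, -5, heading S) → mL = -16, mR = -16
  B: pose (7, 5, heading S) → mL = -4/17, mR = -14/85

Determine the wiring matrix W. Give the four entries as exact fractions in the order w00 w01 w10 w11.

0 -1/2 -1 1/2

obs A: pose=(-8,-5,S) → sL=32, sR=32, mL=-16, mR=-16
obs B: pose=(7,5,S) → sL=2/5, sR=8/17, mL=-4/17, mR=-14/85
sensor matrix S = [[32, 32], [2/5, 8/17]]; det S = 192/85
solve [mL_A; mL_B] = S·[w00; w01] and [mR_A; mR_B] = S·[w10; w11]:
  w00 = 0, w01 = -1/2, w10 = -1, w11 = 1/2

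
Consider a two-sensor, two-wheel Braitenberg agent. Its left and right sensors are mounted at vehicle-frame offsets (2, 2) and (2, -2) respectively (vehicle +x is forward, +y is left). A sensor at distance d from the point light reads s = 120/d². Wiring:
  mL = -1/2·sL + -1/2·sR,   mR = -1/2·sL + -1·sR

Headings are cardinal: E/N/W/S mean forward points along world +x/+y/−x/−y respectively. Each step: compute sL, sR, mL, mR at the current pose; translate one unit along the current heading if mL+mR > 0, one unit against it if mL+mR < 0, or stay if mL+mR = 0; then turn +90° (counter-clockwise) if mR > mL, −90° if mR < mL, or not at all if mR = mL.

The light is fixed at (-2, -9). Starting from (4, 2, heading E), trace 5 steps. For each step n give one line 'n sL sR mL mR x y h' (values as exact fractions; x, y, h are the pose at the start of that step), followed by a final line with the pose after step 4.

n=0: pose=(4,2,E); sL=120/233, sR=24/29; mL=-4536/6757, mR=-7332/6757; mL+mR=-11868/6757 → advance -1; mR−mL=-12/29 → turn -1·90°
n=1: pose=(3,2,S); sL=12/13, sR=4/3; mL=-44/39, mR=-70/39; mL+mR=-38/13 → advance -1; mR−mL=-2/3 → turn -1·90°
n=2: pose=(3,3,W); sL=120/109, sR=24/41; mL=-3768/4469, mR=-5076/4469; mL+mR=-8844/4469 → advance -1; mR−mL=-12/41 → turn -1·90°
n=3: pose=(4,3,N); sL=30/53, sR=6/13; mL=-354/689, mR=-513/689; mL+mR=-867/689 → advance -1; mR−mL=-3/13 → turn -1·90°
n=4: pose=(4,2,E); sL=120/233, sR=24/29; mL=-4536/6757, mR=-7332/6757; mL+mR=-11868/6757 → advance -1; mR−mL=-12/29 → turn -1·90°

0 120/233 24/29 -4536/6757 -7332/6757 4 2 E
1 12/13 4/3 -44/39 -70/39 3 2 S
2 120/109 24/41 -3768/4469 -5076/4469 3 3 W
3 30/53 6/13 -354/689 -513/689 4 3 N
4 120/233 24/29 -4536/6757 -7332/6757 4 2 E
final 3 2 S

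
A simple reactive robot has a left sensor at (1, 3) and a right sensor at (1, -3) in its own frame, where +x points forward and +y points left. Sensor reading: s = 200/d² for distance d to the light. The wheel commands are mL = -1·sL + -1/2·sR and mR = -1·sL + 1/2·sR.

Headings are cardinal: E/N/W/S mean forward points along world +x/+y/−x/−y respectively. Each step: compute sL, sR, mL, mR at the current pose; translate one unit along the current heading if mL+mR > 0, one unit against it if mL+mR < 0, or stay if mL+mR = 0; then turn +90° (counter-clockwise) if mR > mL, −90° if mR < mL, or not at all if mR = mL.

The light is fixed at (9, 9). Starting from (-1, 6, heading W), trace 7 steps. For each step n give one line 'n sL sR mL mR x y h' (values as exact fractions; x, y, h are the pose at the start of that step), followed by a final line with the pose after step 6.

0 200/157 200/121 -39900/18997 -8500/18997 -1 6 W
1 50/13 5/4 -465/104 -335/104 0 6 S
2 40/13 200/89 -4860/1157 -2260/1157 0 7 E
3 20/17 4 -54/17 14/17 -1 7 N
4 200/157 200/121 -39900/18997 -8500/18997 -1 6 W
5 50/13 5/4 -465/104 -335/104 0 6 S
6 40/13 200/89 -4860/1157 -2260/1157 0 7 E
final -1 7 N

n=0: pose=(-1,6,W); sL=200/157, sR=200/121; mL=-39900/18997, mR=-8500/18997; mL+mR=-400/157 → advance -1; mR−mL=200/121 → turn +1·90°
n=1: pose=(0,6,S); sL=50/13, sR=5/4; mL=-465/104, mR=-335/104; mL+mR=-100/13 → advance -1; mR−mL=5/4 → turn +1·90°
n=2: pose=(0,7,E); sL=40/13, sR=200/89; mL=-4860/1157, mR=-2260/1157; mL+mR=-80/13 → advance -1; mR−mL=200/89 → turn +1·90°
n=3: pose=(-1,7,N); sL=20/17, sR=4; mL=-54/17, mR=14/17; mL+mR=-40/17 → advance -1; mR−mL=4 → turn +1·90°
n=4: pose=(-1,6,W); sL=200/157, sR=200/121; mL=-39900/18997, mR=-8500/18997; mL+mR=-400/157 → advance -1; mR−mL=200/121 → turn +1·90°
n=5: pose=(0,6,S); sL=50/13, sR=5/4; mL=-465/104, mR=-335/104; mL+mR=-100/13 → advance -1; mR−mL=5/4 → turn +1·90°
n=6: pose=(0,7,E); sL=40/13, sR=200/89; mL=-4860/1157, mR=-2260/1157; mL+mR=-80/13 → advance -1; mR−mL=200/89 → turn +1·90°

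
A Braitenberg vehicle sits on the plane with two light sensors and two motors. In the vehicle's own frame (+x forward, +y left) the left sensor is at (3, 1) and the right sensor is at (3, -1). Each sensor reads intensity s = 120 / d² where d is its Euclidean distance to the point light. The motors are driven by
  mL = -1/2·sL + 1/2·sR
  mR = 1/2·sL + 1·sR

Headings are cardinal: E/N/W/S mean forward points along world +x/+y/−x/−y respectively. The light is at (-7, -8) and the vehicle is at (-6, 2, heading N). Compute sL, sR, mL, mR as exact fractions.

120/169 120/173 -240/29237 30660/29237

left sensor world pos  = (-7, 5); dL² = 169
right sensor world pos = (-5, 5); dR² = 173
sL = 120/169 = 120/169
sR = 120/173 = 120/173
mL = -1/2·sL + 1/2·sR = -240/29237
mR = 1/2·sL + 1·sR = 30660/29237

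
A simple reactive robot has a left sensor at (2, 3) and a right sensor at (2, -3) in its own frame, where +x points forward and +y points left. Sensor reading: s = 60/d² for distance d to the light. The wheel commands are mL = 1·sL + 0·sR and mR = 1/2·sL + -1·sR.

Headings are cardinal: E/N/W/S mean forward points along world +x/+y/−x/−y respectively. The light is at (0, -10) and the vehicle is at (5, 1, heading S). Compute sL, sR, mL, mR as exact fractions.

12/29 12/17 12/29 -246/493

left sensor world pos  = (8, -1); dL² = 145
right sensor world pos = (2, -1); dR² = 85
sL = 60/145 = 12/29
sR = 60/85 = 12/17
mL = 1·sL + 0·sR = 12/29
mR = 1/2·sL + -1·sR = -246/493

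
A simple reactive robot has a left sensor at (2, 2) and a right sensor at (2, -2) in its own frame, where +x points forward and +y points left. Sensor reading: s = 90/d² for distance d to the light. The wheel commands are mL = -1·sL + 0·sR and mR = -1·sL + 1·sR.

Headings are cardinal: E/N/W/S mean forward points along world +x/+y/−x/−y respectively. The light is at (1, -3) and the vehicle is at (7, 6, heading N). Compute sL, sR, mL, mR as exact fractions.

90/137 18/37 -90/137 -864/5069

left sensor world pos  = (5, 8); dL² = 137
right sensor world pos = (9, 8); dR² = 185
sL = 90/137 = 90/137
sR = 90/185 = 18/37
mL = -1·sL + 0·sR = -90/137
mR = -1·sL + 1·sR = -864/5069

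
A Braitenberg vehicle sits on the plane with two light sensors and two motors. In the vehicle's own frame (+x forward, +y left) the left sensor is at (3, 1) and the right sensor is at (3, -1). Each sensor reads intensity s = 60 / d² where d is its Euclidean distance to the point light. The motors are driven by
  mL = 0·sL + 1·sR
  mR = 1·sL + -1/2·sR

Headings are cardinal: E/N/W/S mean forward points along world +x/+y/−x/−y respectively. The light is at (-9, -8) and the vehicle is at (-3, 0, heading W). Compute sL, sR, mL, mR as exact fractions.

30/29 2/3 2/3 61/87

left sensor world pos  = (-6, -1); dL² = 58
right sensor world pos = (-6, 1); dR² = 90
sL = 60/58 = 30/29
sR = 60/90 = 2/3
mL = 0·sL + 1·sR = 2/3
mR = 1·sL + -1/2·sR = 61/87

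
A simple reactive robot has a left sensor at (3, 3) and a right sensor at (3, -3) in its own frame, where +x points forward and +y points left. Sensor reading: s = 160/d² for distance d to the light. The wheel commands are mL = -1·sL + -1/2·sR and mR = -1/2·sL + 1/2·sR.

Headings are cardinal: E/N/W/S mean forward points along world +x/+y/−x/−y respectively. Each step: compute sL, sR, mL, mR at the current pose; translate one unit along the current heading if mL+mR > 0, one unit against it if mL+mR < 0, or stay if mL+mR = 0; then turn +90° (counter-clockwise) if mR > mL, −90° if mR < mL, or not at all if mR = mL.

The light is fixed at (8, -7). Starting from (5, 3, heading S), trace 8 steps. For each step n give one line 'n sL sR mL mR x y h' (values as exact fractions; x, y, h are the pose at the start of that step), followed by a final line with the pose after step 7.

0 160/49 32/17 -3504/833 -576/833 5 3 S
1 40/49 5/2 -405/196 165/196 5 4 E
2 32/49 160/197 -10224/9653 768/9653 4 4 N
3 80/49 80/109 -10680/5341 -2400/5341 4 3 W
4 160/49 32/17 -3504/833 -576/833 5 3 S
5 40/49 5/2 -405/196 165/196 5 4 E
6 32/49 160/197 -10224/9653 768/9653 4 4 N
7 80/49 80/109 -10680/5341 -2400/5341 4 3 W
final 5 3 S

n=0: pose=(5,3,S); sL=160/49, sR=32/17; mL=-3504/833, mR=-576/833; mL+mR=-240/49 → advance -1; mR−mL=2928/833 → turn +1·90°
n=1: pose=(5,4,E); sL=40/49, sR=5/2; mL=-405/196, mR=165/196; mL+mR=-60/49 → advance -1; mR−mL=285/98 → turn +1·90°
n=2: pose=(4,4,N); sL=32/49, sR=160/197; mL=-10224/9653, mR=768/9653; mL+mR=-48/49 → advance -1; mR−mL=10992/9653 → turn +1·90°
n=3: pose=(4,3,W); sL=80/49, sR=80/109; mL=-10680/5341, mR=-2400/5341; mL+mR=-120/49 → advance -1; mR−mL=8280/5341 → turn +1·90°
n=4: pose=(5,3,S); sL=160/49, sR=32/17; mL=-3504/833, mR=-576/833; mL+mR=-240/49 → advance -1; mR−mL=2928/833 → turn +1·90°
n=5: pose=(5,4,E); sL=40/49, sR=5/2; mL=-405/196, mR=165/196; mL+mR=-60/49 → advance -1; mR−mL=285/98 → turn +1·90°
n=6: pose=(4,4,N); sL=32/49, sR=160/197; mL=-10224/9653, mR=768/9653; mL+mR=-48/49 → advance -1; mR−mL=10992/9653 → turn +1·90°
n=7: pose=(4,3,W); sL=80/49, sR=80/109; mL=-10680/5341, mR=-2400/5341; mL+mR=-120/49 → advance -1; mR−mL=8280/5341 → turn +1·90°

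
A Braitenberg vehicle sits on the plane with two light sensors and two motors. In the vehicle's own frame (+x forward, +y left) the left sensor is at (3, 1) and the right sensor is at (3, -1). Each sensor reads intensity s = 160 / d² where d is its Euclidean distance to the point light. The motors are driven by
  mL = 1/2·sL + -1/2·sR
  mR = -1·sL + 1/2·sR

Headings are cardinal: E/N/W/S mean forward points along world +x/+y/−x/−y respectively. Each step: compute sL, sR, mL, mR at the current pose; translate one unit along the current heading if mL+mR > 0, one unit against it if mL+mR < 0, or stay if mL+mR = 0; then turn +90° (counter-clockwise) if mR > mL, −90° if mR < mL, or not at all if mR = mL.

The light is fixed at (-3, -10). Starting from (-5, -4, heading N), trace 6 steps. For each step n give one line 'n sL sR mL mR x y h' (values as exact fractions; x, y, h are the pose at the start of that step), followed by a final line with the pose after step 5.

0 16/9 80/41 -32/369 -296/369 -5 -4 N
1 160/37 160/17 -1600/629 240/629 -5 -5 E
2 2 40/17 -3/17 -14/17 -6 -5 N
3 32/5 160/9 -256/45 112/45 -6 -6 E
4 80/37 80/29 -320/1073 -840/1073 -7 -6 N
5 160/17 32 -192/17 112/17 -7 -7 E
final -8 -7 N

n=0: pose=(-5,-4,N); sL=16/9, sR=80/41; mL=-32/369, mR=-296/369; mL+mR=-8/9 → advance -1; mR−mL=-88/123 → turn -1·90°
n=1: pose=(-5,-5,E); sL=160/37, sR=160/17; mL=-1600/629, mR=240/629; mL+mR=-80/37 → advance -1; mR−mL=1840/629 → turn +1·90°
n=2: pose=(-6,-5,N); sL=2, sR=40/17; mL=-3/17, mR=-14/17; mL+mR=-1 → advance -1; mR−mL=-11/17 → turn -1·90°
n=3: pose=(-6,-6,E); sL=32/5, sR=160/9; mL=-256/45, mR=112/45; mL+mR=-16/5 → advance -1; mR−mL=368/45 → turn +1·90°
n=4: pose=(-7,-6,N); sL=80/37, sR=80/29; mL=-320/1073, mR=-840/1073; mL+mR=-40/37 → advance -1; mR−mL=-520/1073 → turn -1·90°
n=5: pose=(-7,-7,E); sL=160/17, sR=32; mL=-192/17, mR=112/17; mL+mR=-80/17 → advance -1; mR−mL=304/17 → turn +1·90°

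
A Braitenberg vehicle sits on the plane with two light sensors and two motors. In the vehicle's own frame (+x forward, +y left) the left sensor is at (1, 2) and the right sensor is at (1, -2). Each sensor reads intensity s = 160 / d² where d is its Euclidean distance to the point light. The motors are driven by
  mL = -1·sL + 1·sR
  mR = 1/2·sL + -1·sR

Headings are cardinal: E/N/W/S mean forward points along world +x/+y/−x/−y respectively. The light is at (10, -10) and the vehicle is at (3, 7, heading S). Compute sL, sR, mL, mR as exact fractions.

160/281 160/337 -8960/94697 -18000/94697

left sensor world pos  = (5, 6); dL² = 281
right sensor world pos = (1, 6); dR² = 337
sL = 160/281 = 160/281
sR = 160/337 = 160/337
mL = -1·sL + 1·sR = -8960/94697
mR = 1/2·sL + -1·sR = -18000/94697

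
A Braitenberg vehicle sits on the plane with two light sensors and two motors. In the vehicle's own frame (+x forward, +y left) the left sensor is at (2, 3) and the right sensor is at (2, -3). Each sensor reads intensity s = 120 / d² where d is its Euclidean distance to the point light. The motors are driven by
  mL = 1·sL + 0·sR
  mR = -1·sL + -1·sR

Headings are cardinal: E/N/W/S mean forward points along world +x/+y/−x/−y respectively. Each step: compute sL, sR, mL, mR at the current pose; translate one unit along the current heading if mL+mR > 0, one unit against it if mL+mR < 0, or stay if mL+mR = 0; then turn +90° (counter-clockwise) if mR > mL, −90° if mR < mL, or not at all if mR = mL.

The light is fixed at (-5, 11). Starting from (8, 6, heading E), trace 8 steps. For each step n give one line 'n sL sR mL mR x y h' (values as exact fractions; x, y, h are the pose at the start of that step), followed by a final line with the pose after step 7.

0 120/229 120/289 120/229 -62160/66181 8 6 E
1 60/137 12/13 60/137 -2424/1781 7 6 S
2 120/149 120/101 120/149 -30000/15049 7 7 W
3 15/13 6/13 15/13 -21/13 8 7 N
4 120/229 120/289 120/229 -62160/66181 8 6 E
5 60/137 12/13 60/137 -2424/1781 7 6 S
6 120/149 120/101 120/149 -30000/15049 7 7 W
7 15/13 6/13 15/13 -21/13 8 7 N
final 8 6 E

n=0: pose=(8,6,E); sL=120/229, sR=120/289; mL=120/229, mR=-62160/66181; mL+mR=-120/289 → advance -1; mR−mL=-96840/66181 → turn -1·90°
n=1: pose=(7,6,S); sL=60/137, sR=12/13; mL=60/137, mR=-2424/1781; mL+mR=-12/13 → advance -1; mR−mL=-3204/1781 → turn -1·90°
n=2: pose=(7,7,W); sL=120/149, sR=120/101; mL=120/149, mR=-30000/15049; mL+mR=-120/101 → advance -1; mR−mL=-42120/15049 → turn -1·90°
n=3: pose=(8,7,N); sL=15/13, sR=6/13; mL=15/13, mR=-21/13; mL+mR=-6/13 → advance -1; mR−mL=-36/13 → turn -1·90°
n=4: pose=(8,6,E); sL=120/229, sR=120/289; mL=120/229, mR=-62160/66181; mL+mR=-120/289 → advance -1; mR−mL=-96840/66181 → turn -1·90°
n=5: pose=(7,6,S); sL=60/137, sR=12/13; mL=60/137, mR=-2424/1781; mL+mR=-12/13 → advance -1; mR−mL=-3204/1781 → turn -1·90°
n=6: pose=(7,7,W); sL=120/149, sR=120/101; mL=120/149, mR=-30000/15049; mL+mR=-120/101 → advance -1; mR−mL=-42120/15049 → turn -1·90°
n=7: pose=(8,7,N); sL=15/13, sR=6/13; mL=15/13, mR=-21/13; mL+mR=-6/13 → advance -1; mR−mL=-36/13 → turn -1·90°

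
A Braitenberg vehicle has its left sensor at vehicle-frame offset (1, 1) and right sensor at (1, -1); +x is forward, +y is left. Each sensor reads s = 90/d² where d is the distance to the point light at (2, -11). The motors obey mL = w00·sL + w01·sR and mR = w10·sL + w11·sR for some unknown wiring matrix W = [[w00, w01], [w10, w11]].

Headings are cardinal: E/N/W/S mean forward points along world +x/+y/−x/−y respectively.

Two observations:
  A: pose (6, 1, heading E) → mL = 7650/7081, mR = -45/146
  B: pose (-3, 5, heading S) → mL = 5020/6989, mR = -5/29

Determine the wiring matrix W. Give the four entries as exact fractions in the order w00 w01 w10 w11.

1 1 0 -1/2

obs A: pose=(6,1,E) → sL=45/97, sR=45/73, mL=7650/7081, mR=-45/146
obs B: pose=(-3,5,S) → sL=90/241, sR=10/29, mL=5020/6989, mR=-5/29
sensor matrix S = [[45/97, 45/73], [90/241, 10/29]]; det S = -3475800/49489109
solve [mL_A; mL_B] = S·[w00; w01] and [mR_A; mR_B] = S·[w10; w11]:
  w00 = 1, w01 = 1, w10 = 0, w11 = -1/2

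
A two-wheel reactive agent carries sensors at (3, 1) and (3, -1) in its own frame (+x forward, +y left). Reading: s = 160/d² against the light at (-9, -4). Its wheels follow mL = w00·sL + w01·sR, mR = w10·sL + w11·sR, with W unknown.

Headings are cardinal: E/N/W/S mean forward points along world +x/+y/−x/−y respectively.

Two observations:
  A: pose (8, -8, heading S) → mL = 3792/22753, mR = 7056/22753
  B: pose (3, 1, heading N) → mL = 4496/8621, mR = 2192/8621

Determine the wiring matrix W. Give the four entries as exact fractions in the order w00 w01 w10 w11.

1 -1/2 -1/2 1

obs A: pose=(8,-8,S) → sL=160/373, sR=32/61, mL=3792/22753, mR=7056/22753
obs B: pose=(3,1,N) → sL=32/37, sR=160/233, mL=4496/8621, mR=2192/8621
sensor matrix S = [[160/373, 32/61], [32/37, 160/233]]; det S = -31215616/196153613
solve [mL_A; mL_B] = S·[w00; w01] and [mR_A; mR_B] = S·[w10; w11]:
  w00 = 1, w01 = -1/2, w10 = -1/2, w11 = 1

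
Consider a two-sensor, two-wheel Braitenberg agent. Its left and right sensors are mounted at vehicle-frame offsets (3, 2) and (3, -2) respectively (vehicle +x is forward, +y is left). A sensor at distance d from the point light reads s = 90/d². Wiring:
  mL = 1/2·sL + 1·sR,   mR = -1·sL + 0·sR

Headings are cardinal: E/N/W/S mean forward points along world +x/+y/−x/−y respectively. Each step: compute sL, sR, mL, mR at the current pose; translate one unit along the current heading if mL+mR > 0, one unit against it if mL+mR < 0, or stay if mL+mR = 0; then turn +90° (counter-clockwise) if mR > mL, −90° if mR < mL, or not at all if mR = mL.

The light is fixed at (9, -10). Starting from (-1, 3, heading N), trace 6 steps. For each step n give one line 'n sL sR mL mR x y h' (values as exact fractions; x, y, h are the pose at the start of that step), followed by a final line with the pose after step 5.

n=0: pose=(-1,3,N); sL=9/40, sR=9/32; mL=63/160, mR=-9/40; mL+mR=27/160 → advance +1; mR−mL=-99/160 → turn -1·90°
n=1: pose=(-1,4,E); sL=18/61, sR=90/193; mL=7227/11773, mR=-18/61; mL+mR=3753/11773 → advance +1; mR−mL=-10701/11773 → turn -1·90°
n=2: pose=(0,4,S); sL=9/17, sR=45/121; mL=2619/4114, mR=-9/17; mL+mR=441/4114 → advance +1; mR−mL=-4797/4114 → turn -1·90°
n=3: pose=(0,3,W); sL=18/53, sR=10/41; mL=899/2173, mR=-18/53; mL+mR=161/2173 → advance +1; mR−mL=-1637/2173 → turn -1·90°
n=4: pose=(-1,3,N); sL=9/40, sR=9/32; mL=63/160, mR=-9/40; mL+mR=27/160 → advance +1; mR−mL=-99/160 → turn -1·90°
n=5: pose=(-1,4,E); sL=18/61, sR=90/193; mL=7227/11773, mR=-18/61; mL+mR=3753/11773 → advance +1; mR−mL=-10701/11773 → turn -1·90°

0 9/40 9/32 63/160 -9/40 -1 3 N
1 18/61 90/193 7227/11773 -18/61 -1 4 E
2 9/17 45/121 2619/4114 -9/17 0 4 S
3 18/53 10/41 899/2173 -18/53 0 3 W
4 9/40 9/32 63/160 -9/40 -1 3 N
5 18/61 90/193 7227/11773 -18/61 -1 4 E
final 0 4 S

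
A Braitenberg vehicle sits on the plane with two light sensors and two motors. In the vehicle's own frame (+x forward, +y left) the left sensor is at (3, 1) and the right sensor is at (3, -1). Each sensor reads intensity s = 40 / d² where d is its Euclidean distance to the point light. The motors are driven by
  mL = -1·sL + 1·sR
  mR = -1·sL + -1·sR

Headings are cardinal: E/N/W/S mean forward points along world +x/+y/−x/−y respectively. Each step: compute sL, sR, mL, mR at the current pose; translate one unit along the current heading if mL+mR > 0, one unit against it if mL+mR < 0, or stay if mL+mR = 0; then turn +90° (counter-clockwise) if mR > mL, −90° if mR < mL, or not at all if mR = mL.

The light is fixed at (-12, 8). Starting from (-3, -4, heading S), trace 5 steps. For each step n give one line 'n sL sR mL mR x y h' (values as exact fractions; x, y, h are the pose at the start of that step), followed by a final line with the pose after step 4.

n=0: pose=(-3,-4,S); sL=8/65, sR=40/289; mL=288/18785, mR=-4912/18785; mL+mR=-16/65 → advance -1; mR−mL=-80/289 → turn -1·90°
n=1: pose=(-3,-3,W); sL=2/9, sR=5/17; mL=11/153, mR=-79/153; mL+mR=-4/9 → advance -1; mR−mL=-10/17 → turn -1·90°
n=2: pose=(-2,-3,N); sL=8/29, sR=8/37; mL=-64/1073, mR=-528/1073; mL+mR=-16/29 → advance -1; mR−mL=-16/37 → turn -1·90°
n=3: pose=(-2,-4,E); sL=4/29, sR=20/169; mL=-96/4901, mR=-1256/4901; mL+mR=-8/29 → advance -1; mR−mL=-40/169 → turn -1·90°
n=4: pose=(-3,-4,S); sL=8/65, sR=40/289; mL=288/18785, mR=-4912/18785; mL+mR=-16/65 → advance -1; mR−mL=-80/289 → turn -1·90°

0 8/65 40/289 288/18785 -4912/18785 -3 -4 S
1 2/9 5/17 11/153 -79/153 -3 -3 W
2 8/29 8/37 -64/1073 -528/1073 -2 -3 N
3 4/29 20/169 -96/4901 -1256/4901 -2 -4 E
4 8/65 40/289 288/18785 -4912/18785 -3 -4 S
final -3 -3 W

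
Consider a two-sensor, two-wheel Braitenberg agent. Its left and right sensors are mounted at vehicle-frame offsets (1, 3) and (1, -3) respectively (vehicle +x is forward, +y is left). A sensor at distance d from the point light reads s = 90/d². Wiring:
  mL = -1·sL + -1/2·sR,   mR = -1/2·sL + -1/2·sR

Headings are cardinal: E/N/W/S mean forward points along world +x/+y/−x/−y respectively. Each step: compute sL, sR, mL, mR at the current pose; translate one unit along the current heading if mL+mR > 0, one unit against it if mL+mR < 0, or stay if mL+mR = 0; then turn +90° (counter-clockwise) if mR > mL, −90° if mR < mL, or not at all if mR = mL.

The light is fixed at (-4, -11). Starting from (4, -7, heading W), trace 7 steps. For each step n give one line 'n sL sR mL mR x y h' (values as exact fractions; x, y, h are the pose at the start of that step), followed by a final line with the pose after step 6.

n=0: pose=(4,-7,W); sL=9/5, sR=45/49; mL=-1107/490, mR=-333/245; mL+mR=-1773/490 → advance -1; mR−mL=9/10 → turn +1·90°
n=1: pose=(5,-7,S); sL=10/17, sR=2; mL=-27/17, mR=-22/17; mL+mR=-49/17 → advance -1; mR−mL=5/17 → turn +1·90°
n=2: pose=(5,-6,E); sL=45/82, sR=45/52; mL=-4185/4264, mR=-3015/4264; mL+mR=-900/533 → advance -1; mR−mL=45/164 → turn +1·90°
n=3: pose=(4,-6,N); sL=90/61, sR=90/157; mL=-16875/9577, mR=-9810/9577; mL+mR=-26685/9577 → advance -1; mR−mL=45/61 → turn +1·90°
n=4: pose=(4,-7,W); sL=9/5, sR=45/49; mL=-1107/490, mR=-333/245; mL+mR=-1773/490 → advance -1; mR−mL=9/10 → turn +1·90°
n=5: pose=(5,-7,S); sL=10/17, sR=2; mL=-27/17, mR=-22/17; mL+mR=-49/17 → advance -1; mR−mL=5/17 → turn +1·90°
n=6: pose=(5,-6,E); sL=45/82, sR=45/52; mL=-4185/4264, mR=-3015/4264; mL+mR=-900/533 → advance -1; mR−mL=45/164 → turn +1·90°

0 9/5 45/49 -1107/490 -333/245 4 -7 W
1 10/17 2 -27/17 -22/17 5 -7 S
2 45/82 45/52 -4185/4264 -3015/4264 5 -6 E
3 90/61 90/157 -16875/9577 -9810/9577 4 -6 N
4 9/5 45/49 -1107/490 -333/245 4 -7 W
5 10/17 2 -27/17 -22/17 5 -7 S
6 45/82 45/52 -4185/4264 -3015/4264 5 -6 E
final 4 -6 N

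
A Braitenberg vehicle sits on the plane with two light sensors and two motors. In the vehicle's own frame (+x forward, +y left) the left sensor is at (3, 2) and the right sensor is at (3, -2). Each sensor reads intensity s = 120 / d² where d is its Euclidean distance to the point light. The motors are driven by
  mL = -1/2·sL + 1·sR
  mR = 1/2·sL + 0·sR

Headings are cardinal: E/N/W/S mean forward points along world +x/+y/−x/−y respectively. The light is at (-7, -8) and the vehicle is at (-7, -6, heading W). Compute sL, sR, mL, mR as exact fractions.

left sensor world pos  = (-10, -8); dL² = 9
right sensor world pos = (-10, -4); dR² = 25
sL = 120/9 = 40/3
sR = 120/25 = 24/5
mL = -1/2·sL + 1·sR = -28/15
mR = 1/2·sL + 0·sR = 20/3

40/3 24/5 -28/15 20/3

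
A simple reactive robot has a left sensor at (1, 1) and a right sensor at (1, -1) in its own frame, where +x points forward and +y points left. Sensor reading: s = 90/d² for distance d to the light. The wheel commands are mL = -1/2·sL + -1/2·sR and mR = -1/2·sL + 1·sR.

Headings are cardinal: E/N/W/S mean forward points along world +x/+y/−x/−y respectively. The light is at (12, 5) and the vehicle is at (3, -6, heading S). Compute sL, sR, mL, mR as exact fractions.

left sensor world pos  = (4, -7); dL² = 208
right sensor world pos = (2, -7); dR² = 244
sL = 90/208 = 45/104
sR = 90/244 = 45/122
mL = -1/2·sL + -1/2·sR = -5085/12688
mR = -1/2·sL + 1·sR = 1935/12688

45/104 45/122 -5085/12688 1935/12688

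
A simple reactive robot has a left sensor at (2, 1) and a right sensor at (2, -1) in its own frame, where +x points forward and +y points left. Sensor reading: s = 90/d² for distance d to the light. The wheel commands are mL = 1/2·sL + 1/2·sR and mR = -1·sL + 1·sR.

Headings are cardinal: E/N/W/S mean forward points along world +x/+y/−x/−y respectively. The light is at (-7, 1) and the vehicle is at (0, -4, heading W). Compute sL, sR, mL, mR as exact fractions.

90/61 90/41 4590/2501 1800/2501

left sensor world pos  = (-2, -5); dL² = 61
right sensor world pos = (-2, -3); dR² = 41
sL = 90/61 = 90/61
sR = 90/41 = 90/41
mL = 1/2·sL + 1/2·sR = 4590/2501
mR = -1·sL + 1·sR = 1800/2501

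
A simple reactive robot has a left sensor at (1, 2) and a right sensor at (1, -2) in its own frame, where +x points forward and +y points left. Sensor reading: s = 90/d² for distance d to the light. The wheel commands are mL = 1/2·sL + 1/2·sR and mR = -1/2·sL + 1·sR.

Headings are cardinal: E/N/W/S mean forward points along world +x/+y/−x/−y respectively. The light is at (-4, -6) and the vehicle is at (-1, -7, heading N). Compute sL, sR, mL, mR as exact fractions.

90 18/5 234/5 -207/5

left sensor world pos  = (-3, -6); dL² = 1
right sensor world pos = (1, -6); dR² = 25
sL = 90/1 = 90
sR = 90/25 = 18/5
mL = 1/2·sL + 1/2·sR = 234/5
mR = -1/2·sL + 1·sR = -207/5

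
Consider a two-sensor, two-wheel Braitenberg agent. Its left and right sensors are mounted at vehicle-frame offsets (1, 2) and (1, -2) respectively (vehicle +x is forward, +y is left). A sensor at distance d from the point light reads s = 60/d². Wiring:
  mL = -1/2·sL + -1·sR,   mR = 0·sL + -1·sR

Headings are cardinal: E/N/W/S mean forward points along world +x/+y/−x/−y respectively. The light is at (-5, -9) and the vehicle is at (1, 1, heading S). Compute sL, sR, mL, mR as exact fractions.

12/29 60/97 -2322/2813 -60/97

left sensor world pos  = (3, 0); dL² = 145
right sensor world pos = (-1, 0); dR² = 97
sL = 60/145 = 12/29
sR = 60/97 = 60/97
mL = -1/2·sL + -1·sR = -2322/2813
mR = 0·sL + -1·sR = -60/97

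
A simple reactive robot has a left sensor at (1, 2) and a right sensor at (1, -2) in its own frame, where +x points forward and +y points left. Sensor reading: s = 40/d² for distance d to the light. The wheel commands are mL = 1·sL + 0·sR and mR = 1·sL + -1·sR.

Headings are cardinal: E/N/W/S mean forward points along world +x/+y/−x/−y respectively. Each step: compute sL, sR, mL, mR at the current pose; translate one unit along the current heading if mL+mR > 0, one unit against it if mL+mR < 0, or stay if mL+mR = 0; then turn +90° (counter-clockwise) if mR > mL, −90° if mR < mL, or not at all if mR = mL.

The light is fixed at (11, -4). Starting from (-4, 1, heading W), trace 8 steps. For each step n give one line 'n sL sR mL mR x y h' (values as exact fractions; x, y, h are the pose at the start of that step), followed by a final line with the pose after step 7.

n=0: pose=(-4,1,W); sL=8/53, sR=8/61; mL=8/53, mR=64/3233; mL+mR=552/3233 → advance +1; mR−mL=-8/61 → turn -1·90°
n=1: pose=(-5,1,N); sL=1/9, sR=5/29; mL=1/9, mR=-16/261; mL+mR=13/261 → advance +1; mR−mL=-5/29 → turn -1·90°
n=2: pose=(-5,2,E); sL=40/289, sR=40/241; mL=40/289, mR=-1920/69649; mL+mR=7720/69649 → advance +1; mR−mL=-40/241 → turn -1·90°
n=3: pose=(-4,2,S); sL=20/97, sR=20/157; mL=20/97, mR=1200/15229; mL+mR=4340/15229 → advance +1; mR−mL=-20/157 → turn -1·90°
n=4: pose=(-4,1,W); sL=8/53, sR=8/61; mL=8/53, mR=64/3233; mL+mR=552/3233 → advance +1; mR−mL=-8/61 → turn -1·90°
n=5: pose=(-5,1,N); sL=1/9, sR=5/29; mL=1/9, mR=-16/261; mL+mR=13/261 → advance +1; mR−mL=-5/29 → turn -1·90°
n=6: pose=(-5,2,E); sL=40/289, sR=40/241; mL=40/289, mR=-1920/69649; mL+mR=7720/69649 → advance +1; mR−mL=-40/241 → turn -1·90°
n=7: pose=(-4,2,S); sL=20/97, sR=20/157; mL=20/97, mR=1200/15229; mL+mR=4340/15229 → advance +1; mR−mL=-20/157 → turn -1·90°

0 8/53 8/61 8/53 64/3233 -4 1 W
1 1/9 5/29 1/9 -16/261 -5 1 N
2 40/289 40/241 40/289 -1920/69649 -5 2 E
3 20/97 20/157 20/97 1200/15229 -4 2 S
4 8/53 8/61 8/53 64/3233 -4 1 W
5 1/9 5/29 1/9 -16/261 -5 1 N
6 40/289 40/241 40/289 -1920/69649 -5 2 E
7 20/97 20/157 20/97 1200/15229 -4 2 S
final -4 1 W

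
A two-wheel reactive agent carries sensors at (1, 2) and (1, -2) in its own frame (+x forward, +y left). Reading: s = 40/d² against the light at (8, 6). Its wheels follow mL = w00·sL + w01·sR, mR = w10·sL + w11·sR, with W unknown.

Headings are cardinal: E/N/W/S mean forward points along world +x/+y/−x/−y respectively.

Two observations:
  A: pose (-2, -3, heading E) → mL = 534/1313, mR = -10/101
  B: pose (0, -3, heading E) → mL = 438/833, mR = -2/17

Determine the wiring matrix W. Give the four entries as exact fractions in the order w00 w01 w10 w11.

1 1/2 0 -1/2

obs A: pose=(-2,-3,E) → sL=4/13, sR=20/101, mL=534/1313, mR=-10/101
obs B: pose=(0,-3,E) → sL=20/49, sR=4/17, mL=438/833, mR=-2/17
sensor matrix S = [[4/13, 20/101], [20/49, 4/17]]; det S = -9216/1093729
solve [mL_A; mL_B] = S·[w00; w01] and [mR_A; mR_B] = S·[w10; w11]:
  w00 = 1, w01 = 1/2, w10 = 0, w11 = -1/2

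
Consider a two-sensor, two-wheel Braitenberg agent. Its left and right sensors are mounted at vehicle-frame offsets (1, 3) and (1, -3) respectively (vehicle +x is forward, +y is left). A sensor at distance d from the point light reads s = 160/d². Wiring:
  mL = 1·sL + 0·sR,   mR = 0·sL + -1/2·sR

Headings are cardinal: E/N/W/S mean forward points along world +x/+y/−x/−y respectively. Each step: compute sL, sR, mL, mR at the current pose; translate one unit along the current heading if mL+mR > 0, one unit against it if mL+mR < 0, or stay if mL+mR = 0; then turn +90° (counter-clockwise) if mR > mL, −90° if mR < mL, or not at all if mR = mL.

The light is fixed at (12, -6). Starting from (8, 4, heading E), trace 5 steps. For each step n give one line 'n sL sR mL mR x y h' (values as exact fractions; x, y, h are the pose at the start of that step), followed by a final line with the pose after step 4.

n=0: pose=(8,4,E); sL=80/89, sR=80/29; mL=80/89, mR=-40/29; mL+mR=-1240/2581 → advance -1; mR−mL=-5880/2581 → turn -1·90°
n=1: pose=(7,4,S); sL=32/17, sR=32/29; mL=32/17, mR=-16/29; mL+mR=656/493 → advance +1; mR−mL=-1200/493 → turn -1·90°
n=2: pose=(7,3,W); sL=20/9, sR=8/9; mL=20/9, mR=-4/9; mL+mR=16/9 → advance +1; mR−mL=-8/3 → turn -1·90°
n=3: pose=(6,3,N); sL=160/181, sR=160/109; mL=160/181, mR=-80/109; mL+mR=2960/19729 → advance +1; mR−mL=-31920/19729 → turn -1·90°
n=4: pose=(6,4,E); sL=80/97, sR=80/37; mL=80/97, mR=-40/37; mL+mR=-920/3589 → advance -1; mR−mL=-6840/3589 → turn -1·90°

0 80/89 80/29 80/89 -40/29 8 4 E
1 32/17 32/29 32/17 -16/29 7 4 S
2 20/9 8/9 20/9 -4/9 7 3 W
3 160/181 160/109 160/181 -80/109 6 3 N
4 80/97 80/37 80/97 -40/37 6 4 E
final 5 4 S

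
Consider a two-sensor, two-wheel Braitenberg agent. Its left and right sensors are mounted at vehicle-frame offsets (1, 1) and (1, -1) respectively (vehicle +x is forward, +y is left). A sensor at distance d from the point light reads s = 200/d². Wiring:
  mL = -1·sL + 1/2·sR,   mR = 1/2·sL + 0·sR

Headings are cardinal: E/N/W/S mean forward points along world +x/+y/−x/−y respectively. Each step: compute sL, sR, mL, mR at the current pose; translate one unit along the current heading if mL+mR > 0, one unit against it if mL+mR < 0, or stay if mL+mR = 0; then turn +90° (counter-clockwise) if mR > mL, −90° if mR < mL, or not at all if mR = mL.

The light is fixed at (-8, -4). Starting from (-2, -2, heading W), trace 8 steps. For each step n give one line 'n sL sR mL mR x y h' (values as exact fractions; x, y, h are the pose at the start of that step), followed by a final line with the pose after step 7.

n=0: pose=(-2,-2,W); sL=100/13, sR=100/17; mL=-1050/221, mR=50/13; mL+mR=-200/221 → advance -1; mR−mL=1900/221 → turn +1·90°
n=1: pose=(-1,-2,S); sL=40/13, sR=200/37; mL=-180/481, mR=20/13; mL+mR=560/481 → advance +1; mR−mL=920/481 → turn +1·90°
n=2: pose=(-1,-3,E); sL=50/17, sR=25/8; mL=-375/272, mR=25/17; mL+mR=25/272 → advance +1; mR−mL=775/272 → turn +1·90°
n=3: pose=(0,-3,N); sL=200/53, sR=40/17; mL=-2340/901, mR=100/53; mL+mR=-640/901 → advance -1; mR−mL=4040/901 → turn +1·90°
n=4: pose=(0,-4,W); sL=4, sR=4; mL=-2, mR=2; mL+mR=0 → advance +0; mR−mL=4 → turn +1·90°
n=5: pose=(0,-4,S); sL=100/41, sR=4; mL=-18/41, mR=50/41; mL+mR=32/41 → advance +1; mR−mL=68/41 → turn +1·90°
n=6: pose=(0,-5,E); sL=200/81, sR=40/17; mL=-1780/1377, mR=100/81; mL+mR=-80/1377 → advance -1; mR−mL=1160/459 → turn +1·90°
n=7: pose=(-1,-5,N); sL=50/9, sR=25/8; mL=-575/144, mR=25/9; mL+mR=-175/144 → advance -1; mR−mL=325/48 → turn +1·90°

0 100/13 100/17 -1050/221 50/13 -2 -2 W
1 40/13 200/37 -180/481 20/13 -1 -2 S
2 50/17 25/8 -375/272 25/17 -1 -3 E
3 200/53 40/17 -2340/901 100/53 0 -3 N
4 4 4 -2 2 0 -4 W
5 100/41 4 -18/41 50/41 0 -4 S
6 200/81 40/17 -1780/1377 100/81 0 -5 E
7 50/9 25/8 -575/144 25/9 -1 -5 N
final -1 -6 W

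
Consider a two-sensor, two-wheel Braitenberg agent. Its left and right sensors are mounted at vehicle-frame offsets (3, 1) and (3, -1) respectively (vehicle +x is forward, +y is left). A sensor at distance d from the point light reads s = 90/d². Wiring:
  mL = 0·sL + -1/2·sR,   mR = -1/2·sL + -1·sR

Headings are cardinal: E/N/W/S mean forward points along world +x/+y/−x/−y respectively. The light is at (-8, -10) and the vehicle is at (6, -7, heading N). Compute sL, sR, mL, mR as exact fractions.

18/41 10/29 -5/29 -671/1189

left sensor world pos  = (5, -4); dL² = 205
right sensor world pos = (7, -4); dR² = 261
sL = 90/205 = 18/41
sR = 90/261 = 10/29
mL = 0·sL + -1/2·sR = -5/29
mR = -1/2·sL + -1·sR = -671/1189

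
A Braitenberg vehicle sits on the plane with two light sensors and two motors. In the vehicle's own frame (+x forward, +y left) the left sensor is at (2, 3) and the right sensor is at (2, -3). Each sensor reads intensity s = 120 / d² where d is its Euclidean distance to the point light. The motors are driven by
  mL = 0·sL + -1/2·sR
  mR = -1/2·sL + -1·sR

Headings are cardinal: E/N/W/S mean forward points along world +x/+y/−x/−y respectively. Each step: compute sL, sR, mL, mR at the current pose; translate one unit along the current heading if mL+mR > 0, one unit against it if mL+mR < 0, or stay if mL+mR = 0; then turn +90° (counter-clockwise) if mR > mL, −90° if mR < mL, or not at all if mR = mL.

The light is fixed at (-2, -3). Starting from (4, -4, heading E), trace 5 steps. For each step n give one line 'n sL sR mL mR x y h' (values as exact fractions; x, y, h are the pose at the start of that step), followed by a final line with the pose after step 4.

n=0: pose=(4,-4,E); sL=30/17, sR=3/2; mL=-3/4, mR=-81/34; mL+mR=-213/68 → advance -1; mR−mL=-111/68 → turn -1·90°
n=1: pose=(3,-4,S); sL=120/73, sR=120/13; mL=-60/13, mR=-9540/949; mL+mR=-13920/949 → advance -1; mR−mL=-5160/949 → turn -1·90°
n=2: pose=(3,-3,W); sL=20/3, sR=20/3; mL=-10/3, mR=-10; mL+mR=-40/3 → advance -1; mR−mL=-20/3 → turn -1·90°
n=3: pose=(4,-3,N); sL=120/13, sR=24/17; mL=-12/17, mR=-1332/221; mL+mR=-1488/221 → advance -1; mR−mL=-1176/221 → turn -1·90°
n=4: pose=(4,-4,E); sL=30/17, sR=3/2; mL=-3/4, mR=-81/34; mL+mR=-213/68 → advance -1; mR−mL=-111/68 → turn -1·90°

0 30/17 3/2 -3/4 -81/34 4 -4 E
1 120/73 120/13 -60/13 -9540/949 3 -4 S
2 20/3 20/3 -10/3 -10 3 -3 W
3 120/13 24/17 -12/17 -1332/221 4 -3 N
4 30/17 3/2 -3/4 -81/34 4 -4 E
final 3 -4 S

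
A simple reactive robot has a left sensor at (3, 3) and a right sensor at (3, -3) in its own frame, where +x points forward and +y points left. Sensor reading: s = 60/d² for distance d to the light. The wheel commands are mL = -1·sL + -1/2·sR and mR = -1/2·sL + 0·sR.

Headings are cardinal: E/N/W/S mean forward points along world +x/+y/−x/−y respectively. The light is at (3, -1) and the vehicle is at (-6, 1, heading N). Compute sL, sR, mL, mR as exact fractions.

left sensor world pos  = (-9, 4); dL² = 169
right sensor world pos = (-3, 4); dR² = 61
sL = 60/169 = 60/169
sR = 60/61 = 60/61
mL = -1·sL + -1/2·sR = -8730/10309
mR = -1/2·sL + 0·sR = -30/169

60/169 60/61 -8730/10309 -30/169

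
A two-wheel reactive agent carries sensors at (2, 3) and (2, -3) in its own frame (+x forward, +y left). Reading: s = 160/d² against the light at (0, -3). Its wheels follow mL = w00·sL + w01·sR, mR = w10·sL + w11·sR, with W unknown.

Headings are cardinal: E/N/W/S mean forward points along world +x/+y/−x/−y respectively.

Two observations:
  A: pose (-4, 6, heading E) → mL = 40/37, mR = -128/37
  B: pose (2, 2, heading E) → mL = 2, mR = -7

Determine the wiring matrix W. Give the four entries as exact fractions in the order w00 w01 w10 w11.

1 0 1/2 -1

obs A: pose=(-4,6,E) → sL=40/37, sR=4, mL=40/37, mR=-128/37
obs B: pose=(2,2,E) → sL=2, sR=8, mL=2, mR=-7
sensor matrix S = [[40/37, 4], [2, 8]]; det S = 24/37
solve [mL_A; mL_B] = S·[w00; w01] and [mR_A; mR_B] = S·[w10; w11]:
  w00 = 1, w01 = 0, w10 = 1/2, w11 = -1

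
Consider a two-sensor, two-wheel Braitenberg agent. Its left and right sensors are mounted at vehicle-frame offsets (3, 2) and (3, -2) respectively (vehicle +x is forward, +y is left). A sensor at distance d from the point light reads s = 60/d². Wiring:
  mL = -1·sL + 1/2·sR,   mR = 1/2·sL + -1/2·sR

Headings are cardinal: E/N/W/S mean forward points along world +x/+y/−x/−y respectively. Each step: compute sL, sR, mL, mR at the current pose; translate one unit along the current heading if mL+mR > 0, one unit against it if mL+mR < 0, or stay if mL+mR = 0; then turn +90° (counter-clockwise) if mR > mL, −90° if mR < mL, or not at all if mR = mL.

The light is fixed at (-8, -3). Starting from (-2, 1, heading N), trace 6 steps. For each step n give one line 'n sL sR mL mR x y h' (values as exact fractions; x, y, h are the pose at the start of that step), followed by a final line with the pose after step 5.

n=0: pose=(-2,1,N); sL=12/13, sR=60/113; mL=-966/1469, mR=288/1469; mL+mR=-6/13 → advance -1; mR−mL=1254/1469 → turn +1·90°
n=1: pose=(-2,0,W); sL=6, sR=30/17; mL=-87/17, mR=36/17; mL+mR=-3 → advance -1; mR−mL=123/17 → turn +1·90°
n=2: pose=(-1,0,S); sL=20/27, sR=12/5; mL=62/135, mR=-112/135; mL+mR=-10/27 → advance -1; mR−mL=-58/45 → turn -1·90°
n=3: pose=(-1,1,W); sL=3, sR=15/13; mL=-63/26, mR=12/13; mL+mR=-3/2 → advance -1; mR−mL=87/26 → turn +1·90°
n=4: pose=(0,1,S); sL=60/101, sR=60/37; mL=810/3737, mR=-1920/3737; mL+mR=-30/101 → advance -1; mR−mL=-2730/3737 → turn -1·90°
n=5: pose=(0,2,W); sL=30/17, sR=30/37; mL=-855/629, mR=300/629; mL+mR=-15/17 → advance -1; mR−mL=1155/629 → turn +1·90°

0 12/13 60/113 -966/1469 288/1469 -2 1 N
1 6 30/17 -87/17 36/17 -2 0 W
2 20/27 12/5 62/135 -112/135 -1 0 S
3 3 15/13 -63/26 12/13 -1 1 W
4 60/101 60/37 810/3737 -1920/3737 0 1 S
5 30/17 30/37 -855/629 300/629 0 2 W
final 1 2 S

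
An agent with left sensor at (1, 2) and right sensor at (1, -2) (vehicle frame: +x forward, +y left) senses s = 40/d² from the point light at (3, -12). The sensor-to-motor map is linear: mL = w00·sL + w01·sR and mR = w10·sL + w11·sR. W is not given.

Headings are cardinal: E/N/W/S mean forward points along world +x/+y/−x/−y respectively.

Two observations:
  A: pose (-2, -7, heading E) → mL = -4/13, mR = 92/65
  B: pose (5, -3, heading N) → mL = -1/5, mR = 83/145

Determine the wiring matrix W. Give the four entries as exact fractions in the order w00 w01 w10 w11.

obs A: pose=(-2,-7,E) → sL=8/13, sR=8/5, mL=-4/13, mR=92/65
obs B: pose=(5,-3,N) → sL=2/5, sR=10/29, mL=-1/5, mR=83/145
sensor matrix S = [[8/13, 8/5], [2/5, 10/29]]; det S = -4032/9425
solve [mL_A; mL_B] = S·[w00; w01] and [mR_A; mR_B] = S·[w10; w11]:
  w00 = -1/2, w01 = 0, w10 = 1, w11 = 1/2

-1/2 0 1 1/2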